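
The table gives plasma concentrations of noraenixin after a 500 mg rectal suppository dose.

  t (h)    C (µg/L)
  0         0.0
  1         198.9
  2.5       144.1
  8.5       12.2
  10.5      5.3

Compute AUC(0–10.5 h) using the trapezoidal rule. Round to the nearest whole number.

AUC = 843 µg/L·h

Trapezoidal AUC_0→10.5:
  [0→1]: (0.0+198.9)/2 × 1 = 99.45
  [1→2.5]: (198.9+144.1)/2 × 1.5 = 257.25
  [2.5→8.5]: (144.1+12.2)/2 × 6 = 468.9
  [8.5→10.5]: (12.2+5.3)/2 × 2 = 17.5
  Sum = 843.1 µg/L·h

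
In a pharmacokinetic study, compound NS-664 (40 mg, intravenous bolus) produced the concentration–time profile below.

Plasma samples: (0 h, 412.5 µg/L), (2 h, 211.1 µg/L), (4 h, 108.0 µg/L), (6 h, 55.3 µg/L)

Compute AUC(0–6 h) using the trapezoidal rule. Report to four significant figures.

AUC = 1106 µg/L·h

Trapezoidal AUC_0→6:
  [0→2]: (412.5+211.1)/2 × 2 = 623.6
  [2→4]: (211.1+108.0)/2 × 2 = 319.1
  [4→6]: (108.0+55.3)/2 × 2 = 163.3
  Sum = 1106.0 µg/L·h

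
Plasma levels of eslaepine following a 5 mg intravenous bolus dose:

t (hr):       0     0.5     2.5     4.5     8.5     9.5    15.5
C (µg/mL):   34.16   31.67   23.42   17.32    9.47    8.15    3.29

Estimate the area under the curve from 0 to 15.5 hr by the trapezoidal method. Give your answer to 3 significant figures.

Trapezoidal AUC_0→15.5:
  [0→0.5]: (34.16+31.67)/2 × 0.5 = 16.4575
  [0.5→2.5]: (31.67+23.42)/2 × 2 = 55.09
  [2.5→4.5]: (23.42+17.32)/2 × 2 = 40.74
  [4.5→8.5]: (17.32+9.47)/2 × 4 = 53.58
  [8.5→9.5]: (9.47+8.15)/2 × 1 = 8.81
  [9.5→15.5]: (8.15+3.29)/2 × 6 = 34.32
  Sum = 208.9975 µg/mL·hr

AUC = 209 µg/mL·hr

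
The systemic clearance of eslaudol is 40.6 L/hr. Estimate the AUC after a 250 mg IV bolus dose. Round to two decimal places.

AUC = 6.16 mg/L·hr

AUC_0→∞ = Dose_iv / CL
        = 250 / 40.6 = 6.15764 mg/L·hr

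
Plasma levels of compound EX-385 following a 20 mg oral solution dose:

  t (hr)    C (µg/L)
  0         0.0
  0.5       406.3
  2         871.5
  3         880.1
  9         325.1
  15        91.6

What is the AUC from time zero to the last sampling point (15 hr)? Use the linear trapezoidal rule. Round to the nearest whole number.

AUC = 6801 µg/L·hr

Trapezoidal AUC_0→15:
  [0→0.5]: (0.0+406.3)/2 × 0.5 = 101.575
  [0.5→2]: (406.3+871.5)/2 × 1.5 = 958.35
  [2→3]: (871.5+880.1)/2 × 1 = 875.8
  [3→9]: (880.1+325.1)/2 × 6 = 3615.6
  [9→15]: (325.1+91.6)/2 × 6 = 1250.1
  Sum = 6801.425 µg/L·hr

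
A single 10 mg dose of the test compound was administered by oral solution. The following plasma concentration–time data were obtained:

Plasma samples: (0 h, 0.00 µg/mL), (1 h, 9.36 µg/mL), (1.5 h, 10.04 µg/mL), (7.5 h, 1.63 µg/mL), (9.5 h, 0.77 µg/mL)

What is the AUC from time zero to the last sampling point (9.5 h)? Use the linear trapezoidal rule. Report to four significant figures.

AUC = 46.94 µg/mL·h

Trapezoidal AUC_0→9.5:
  [0→1]: (0.00+9.36)/2 × 1 = 4.68
  [1→1.5]: (9.36+10.04)/2 × 0.5 = 4.85
  [1.5→7.5]: (10.04+1.63)/2 × 6 = 35.01
  [7.5→9.5]: (1.63+0.77)/2 × 2 = 2.4
  Sum = 46.94 µg/mL·h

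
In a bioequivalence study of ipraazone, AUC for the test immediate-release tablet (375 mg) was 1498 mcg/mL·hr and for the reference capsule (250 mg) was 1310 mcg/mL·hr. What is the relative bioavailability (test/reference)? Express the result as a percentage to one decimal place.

F_rel = 76.2%

F_rel = (AUC_test/D_test) / (AUC_ref/D_ref)
      = (1498/375) / (1310/250)
      = 3.99467 / 5.24 = 0.7623 = 76.23%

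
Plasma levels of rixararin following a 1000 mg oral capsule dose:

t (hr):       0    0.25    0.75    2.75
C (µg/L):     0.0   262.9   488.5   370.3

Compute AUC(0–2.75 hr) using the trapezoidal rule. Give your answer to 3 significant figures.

Trapezoidal AUC_0→2.75:
  [0→0.25]: (0.0+262.9)/2 × 0.25 = 32.8625
  [0.25→0.75]: (262.9+488.5)/2 × 0.5 = 187.85
  [0.75→2.75]: (488.5+370.3)/2 × 2 = 858.8
  Sum = 1079.5125 µg/L·hr

AUC = 1080 µg/L·hr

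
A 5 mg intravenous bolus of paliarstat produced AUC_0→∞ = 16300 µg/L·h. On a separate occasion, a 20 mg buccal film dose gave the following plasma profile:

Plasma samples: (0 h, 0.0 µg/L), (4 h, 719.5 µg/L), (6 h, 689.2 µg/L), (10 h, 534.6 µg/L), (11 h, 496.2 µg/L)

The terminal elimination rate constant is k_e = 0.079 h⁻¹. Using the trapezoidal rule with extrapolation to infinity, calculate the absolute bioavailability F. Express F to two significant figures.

F = 0.19

Trapezoidal AUC_0→11 (buccal film):
  [0→4]: (0.0+719.5)/2 × 4 = 1439.0
  [4→6]: (719.5+689.2)/2 × 2 = 1408.7
  [6→10]: (689.2+534.6)/2 × 4 = 2447.6
  [10→11]: (534.6+496.2)/2 × 1 = 515.4
  Sum = 5810.7 µg/L·h
Tail: C_last/k_e = 496.2/0.079 = 6281.013
AUC_0→∞ (buccal film) = 5810.7 + 6281.013 = 12091.713 µg/L·h
F = (AUC_ev/D_ev)/(AUC_iv/D_iv) = (12091.713/20)/(16300/5) = 604.58565/3260 = 0.1855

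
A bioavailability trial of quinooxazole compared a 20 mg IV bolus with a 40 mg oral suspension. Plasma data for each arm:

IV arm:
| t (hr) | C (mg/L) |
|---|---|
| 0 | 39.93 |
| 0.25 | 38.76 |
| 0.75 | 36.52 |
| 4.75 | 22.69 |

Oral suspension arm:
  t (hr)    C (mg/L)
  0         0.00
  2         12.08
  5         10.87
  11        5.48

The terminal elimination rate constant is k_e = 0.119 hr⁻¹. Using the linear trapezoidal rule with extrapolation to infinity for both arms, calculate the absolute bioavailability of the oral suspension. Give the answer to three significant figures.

F = 0.210

Trapezoidal AUC_0→4.75 (IV):
  [0→0.25]: (39.93+38.76)/2 × 0.25 = 9.83625
  [0.25→0.75]: (38.76+36.52)/2 × 0.5 = 18.82
  [0.75→4.75]: (36.52+22.69)/2 × 4 = 118.42
  Sum = 147.07625 mg/L·hr
IV tail: 22.69/0.119 = 190.672; AUC_iv,0→∞ = 147.07625 + 190.672 = 337.74825 mg/L·hr
Trapezoidal AUC_0→11 (oral suspension):
  [0→2]: (0.00+12.08)/2 × 2 = 12.08
  [2→5]: (12.08+10.87)/2 × 3 = 34.425
  [5→11]: (10.87+5.48)/2 × 6 = 49.05
  Sum = 95.555 mg/L·hr
oral suspension tail: 5.48/0.119 = 46.050; AUC_ev,0→∞ = 95.555 + 46.050 = 141.605 mg/L·hr
F = (AUC_ev/D_ev)/(AUC_iv/D_iv) = (141.605/40)/(337.74825/20) = 3.540125/16.8874 = 0.2096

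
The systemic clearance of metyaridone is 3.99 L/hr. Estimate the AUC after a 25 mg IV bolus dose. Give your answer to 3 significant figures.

AUC = 6.27 mg/L·hr

AUC_0→∞ = Dose_iv / CL
        = 25 / 3.99 = 6.26566 mg/L·hr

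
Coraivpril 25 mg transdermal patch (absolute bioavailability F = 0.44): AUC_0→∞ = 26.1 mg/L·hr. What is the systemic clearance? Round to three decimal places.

CL = 0.421 L/hr

CL = F × Dose / AUC_0→∞
   = 0.44 × 25 / 26.1 = 0.421456 L/hr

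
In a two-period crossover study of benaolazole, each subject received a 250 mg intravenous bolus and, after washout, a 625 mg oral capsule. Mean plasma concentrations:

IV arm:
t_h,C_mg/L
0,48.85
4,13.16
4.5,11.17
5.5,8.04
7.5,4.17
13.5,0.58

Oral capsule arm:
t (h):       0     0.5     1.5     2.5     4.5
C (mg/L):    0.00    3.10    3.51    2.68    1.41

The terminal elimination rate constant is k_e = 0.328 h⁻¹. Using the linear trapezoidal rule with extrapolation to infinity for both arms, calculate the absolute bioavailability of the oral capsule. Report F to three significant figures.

Trapezoidal AUC_0→13.5 (IV):
  [0→4]: (48.85+13.16)/2 × 4 = 124.02
  [4→4.5]: (13.16+11.17)/2 × 0.5 = 6.0825
  [4.5→5.5]: (11.17+8.04)/2 × 1 = 9.605
  [5.5→7.5]: (8.04+4.17)/2 × 2 = 12.21
  [7.5→13.5]: (4.17+0.58)/2 × 6 = 14.25
  Sum = 166.1675 mg/L·h
IV tail: 0.58/0.328 = 1.768; AUC_iv,0→∞ = 166.1675 + 1.768 = 167.9355 mg/L·h
Trapezoidal AUC_0→4.5 (oral capsule):
  [0→0.5]: (0.00+3.10)/2 × 0.5 = 0.775
  [0.5→1.5]: (3.10+3.51)/2 × 1 = 3.305
  [1.5→2.5]: (3.51+2.68)/2 × 1 = 3.095
  [2.5→4.5]: (2.68+1.41)/2 × 2 = 4.09
  Sum = 11.265 mg/L·h
oral capsule tail: 1.41/0.328 = 4.299; AUC_ev,0→∞ = 11.265 + 4.299 = 15.564 mg/L·h
F = (AUC_ev/D_ev)/(AUC_iv/D_iv) = (15.564/625)/(167.9355/250) = 0.0249024/0.671742 = 0.0371

F = 0.0371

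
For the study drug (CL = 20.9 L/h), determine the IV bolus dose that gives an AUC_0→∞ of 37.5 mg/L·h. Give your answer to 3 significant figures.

Dose = 784 mg

Dose_iv = CL × AUC_0→∞
     = 20.9 × 37.5 = 783.75 mg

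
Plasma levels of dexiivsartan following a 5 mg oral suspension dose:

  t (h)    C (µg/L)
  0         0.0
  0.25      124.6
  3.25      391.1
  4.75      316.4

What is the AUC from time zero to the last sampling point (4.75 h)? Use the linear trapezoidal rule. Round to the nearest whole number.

AUC = 1320 µg/L·h

Trapezoidal AUC_0→4.75:
  [0→0.25]: (0.0+124.6)/2 × 0.25 = 15.575
  [0.25→3.25]: (124.6+391.1)/2 × 3 = 773.55
  [3.25→4.75]: (391.1+316.4)/2 × 1.5 = 530.625
  Sum = 1319.75 µg/L·h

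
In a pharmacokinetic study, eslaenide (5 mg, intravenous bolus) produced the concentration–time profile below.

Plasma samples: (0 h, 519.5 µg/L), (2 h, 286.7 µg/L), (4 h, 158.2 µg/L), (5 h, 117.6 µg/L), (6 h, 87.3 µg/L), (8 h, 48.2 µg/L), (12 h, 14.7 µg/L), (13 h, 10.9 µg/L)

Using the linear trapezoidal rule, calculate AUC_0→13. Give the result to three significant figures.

Trapezoidal AUC_0→13:
  [0→2]: (519.5+286.7)/2 × 2 = 806.2
  [2→4]: (286.7+158.2)/2 × 2 = 444.9
  [4→5]: (158.2+117.6)/2 × 1 = 137.9
  [5→6]: (117.6+87.3)/2 × 1 = 102.45
  [6→8]: (87.3+48.2)/2 × 2 = 135.5
  [8→12]: (48.2+14.7)/2 × 4 = 125.8
  [12→13]: (14.7+10.9)/2 × 1 = 12.8
  Sum = 1765.55 µg/L·h

AUC = 1770 µg/L·h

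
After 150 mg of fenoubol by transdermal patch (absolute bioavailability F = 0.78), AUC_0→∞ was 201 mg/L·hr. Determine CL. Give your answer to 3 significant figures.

CL = 0.582 L/hr

CL = F × Dose / AUC_0→∞
   = 0.78 × 150 / 201 = 0.58209 L/hr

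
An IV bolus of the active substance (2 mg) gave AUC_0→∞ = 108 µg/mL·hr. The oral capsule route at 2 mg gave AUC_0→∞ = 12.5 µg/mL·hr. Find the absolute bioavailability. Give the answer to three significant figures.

F = 0.116

F = (AUC_ev / D_ev) / (AUC_iv / D_iv)
  = (12.5/2) / (108/2)
  = 6.25 / 54 = 0.1157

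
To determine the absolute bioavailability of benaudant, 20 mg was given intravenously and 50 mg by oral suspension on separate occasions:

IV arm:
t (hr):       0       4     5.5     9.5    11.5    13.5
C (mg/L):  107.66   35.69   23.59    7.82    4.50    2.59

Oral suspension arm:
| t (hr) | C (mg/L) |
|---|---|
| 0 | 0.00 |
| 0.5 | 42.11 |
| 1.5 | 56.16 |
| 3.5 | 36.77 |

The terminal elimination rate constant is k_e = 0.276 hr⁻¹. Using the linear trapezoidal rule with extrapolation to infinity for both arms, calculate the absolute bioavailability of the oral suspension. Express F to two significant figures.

Trapezoidal AUC_0→13.5 (IV):
  [0→4]: (107.66+35.69)/2 × 4 = 286.7
  [4→5.5]: (35.69+23.59)/2 × 1.5 = 44.46
  [5.5→9.5]: (23.59+7.82)/2 × 4 = 62.82
  [9.5→11.5]: (7.82+4.50)/2 × 2 = 12.32
  [11.5→13.5]: (4.50+2.59)/2 × 2 = 7.09
  Sum = 413.39 mg/L·hr
IV tail: 2.59/0.276 = 9.384; AUC_iv,0→∞ = 413.39 + 9.384 = 422.774 mg/L·hr
Trapezoidal AUC_0→3.5 (oral suspension):
  [0→0.5]: (0.00+42.11)/2 × 0.5 = 10.5275
  [0.5→1.5]: (42.11+56.16)/2 × 1 = 49.135
  [1.5→3.5]: (56.16+36.77)/2 × 2 = 92.93
  Sum = 152.5925 mg/L·hr
oral suspension tail: 36.77/0.276 = 133.225; AUC_ev,0→∞ = 152.5925 + 133.225 = 285.8175 mg/L·hr
F = (AUC_ev/D_ev)/(AUC_iv/D_iv) = (285.8175/50)/(422.774/20) = 5.71635/21.1387 = 0.2704

F = 0.27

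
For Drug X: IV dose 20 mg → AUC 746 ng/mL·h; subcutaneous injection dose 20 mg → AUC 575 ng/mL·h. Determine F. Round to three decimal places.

F = (AUC_ev / D_ev) / (AUC_iv / D_iv)
  = (575/20) / (746/20)
  = 28.75 / 37.3 = 0.7708

F = 0.771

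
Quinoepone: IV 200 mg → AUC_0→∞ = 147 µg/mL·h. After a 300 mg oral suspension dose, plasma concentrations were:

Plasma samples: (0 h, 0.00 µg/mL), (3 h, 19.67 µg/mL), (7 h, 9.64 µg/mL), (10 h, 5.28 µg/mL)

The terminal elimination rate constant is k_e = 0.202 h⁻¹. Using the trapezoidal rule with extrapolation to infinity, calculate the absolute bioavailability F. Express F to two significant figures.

Trapezoidal AUC_0→10 (oral suspension):
  [0→3]: (0.00+19.67)/2 × 3 = 29.505
  [3→7]: (19.67+9.64)/2 × 4 = 58.62
  [7→10]: (9.64+5.28)/2 × 3 = 22.38
  Sum = 110.505 µg/mL·h
Tail: C_last/k_e = 5.28/0.202 = 26.139
AUC_0→∞ (oral suspension) = 110.505 + 26.139 = 136.644 µg/mL·h
F = (AUC_ev/D_ev)/(AUC_iv/D_iv) = (136.644/300)/(147/200) = 0.45548/0.735 = 0.6197

F = 0.62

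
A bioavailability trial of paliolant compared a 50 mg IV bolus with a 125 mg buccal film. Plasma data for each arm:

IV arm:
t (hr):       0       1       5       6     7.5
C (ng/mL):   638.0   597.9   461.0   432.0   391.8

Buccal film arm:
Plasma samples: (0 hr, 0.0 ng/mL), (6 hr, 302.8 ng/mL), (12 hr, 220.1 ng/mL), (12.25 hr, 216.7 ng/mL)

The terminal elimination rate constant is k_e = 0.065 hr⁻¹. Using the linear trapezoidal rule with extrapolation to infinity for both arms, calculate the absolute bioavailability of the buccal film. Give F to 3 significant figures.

Trapezoidal AUC_0→7.5 (IV):
  [0→1]: (638.0+597.9)/2 × 1 = 617.95
  [1→5]: (597.9+461.0)/2 × 4 = 2117.8
  [5→6]: (461.0+432.0)/2 × 1 = 446.5
  [6→7.5]: (432.0+391.8)/2 × 1.5 = 617.85
  Sum = 3800.1 ng/mL·hr
IV tail: 391.8/0.065 = 6027.692; AUC_iv,0→∞ = 3800.1 + 6027.692 = 9827.792 ng/mL·hr
Trapezoidal AUC_0→12.25 (buccal film):
  [0→6]: (0.0+302.8)/2 × 6 = 908.4
  [6→12]: (302.8+220.1)/2 × 6 = 1568.7
  [12→12.25]: (220.1+216.7)/2 × 0.25 = 54.6
  Sum = 2531.7 ng/mL·hr
buccal film tail: 216.7/0.065 = 3333.846; AUC_ev,0→∞ = 2531.7 + 3333.846 = 5865.546 ng/mL·hr
F = (AUC_ev/D_ev)/(AUC_iv/D_iv) = (5865.546/125)/(9827.792/50) = 46.924368/196.55584 = 0.2387

F = 0.239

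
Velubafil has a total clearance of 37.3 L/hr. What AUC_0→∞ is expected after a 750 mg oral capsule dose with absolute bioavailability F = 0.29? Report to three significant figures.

AUC_0→∞ = F × Dose / CL
        = 0.29 × 750 / 37.3 = 5.8311 mg/L·hr

AUC = 5.83 mg/L·hr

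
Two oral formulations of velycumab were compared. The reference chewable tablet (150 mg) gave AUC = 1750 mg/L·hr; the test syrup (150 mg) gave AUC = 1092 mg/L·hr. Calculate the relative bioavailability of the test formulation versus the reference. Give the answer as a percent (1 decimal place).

F_rel = (AUC_test/D_test) / (AUC_ref/D_ref)
      = (1092/150) / (1750/150)
      = 7.28 / 11.6667 = 0.6240 = 62.40%

F_rel = 62.4%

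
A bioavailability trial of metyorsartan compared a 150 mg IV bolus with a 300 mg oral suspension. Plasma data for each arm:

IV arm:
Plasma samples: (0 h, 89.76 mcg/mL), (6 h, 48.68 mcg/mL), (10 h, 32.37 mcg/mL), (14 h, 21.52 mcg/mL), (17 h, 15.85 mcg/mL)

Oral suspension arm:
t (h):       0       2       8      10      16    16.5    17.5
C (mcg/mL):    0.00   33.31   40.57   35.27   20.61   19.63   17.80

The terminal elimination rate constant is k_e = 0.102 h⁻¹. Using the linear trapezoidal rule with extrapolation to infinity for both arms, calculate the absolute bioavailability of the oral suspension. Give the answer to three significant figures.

F = 0.391

Trapezoidal AUC_0→17 (IV):
  [0→6]: (89.76+48.68)/2 × 6 = 415.32
  [6→10]: (48.68+32.37)/2 × 4 = 162.1
  [10→14]: (32.37+21.52)/2 × 4 = 107.78
  [14→17]: (21.52+15.85)/2 × 3 = 56.055
  Sum = 741.255 mcg/mL·h
IV tail: 15.85/0.102 = 155.392; AUC_iv,0→∞ = 741.255 + 155.392 = 896.647 mcg/mL·h
Trapezoidal AUC_0→17.5 (oral suspension):
  [0→2]: (0.00+33.31)/2 × 2 = 33.31
  [2→8]: (33.31+40.57)/2 × 6 = 221.64
  [8→10]: (40.57+35.27)/2 × 2 = 75.84
  [10→16]: (35.27+20.61)/2 × 6 = 167.64
  [16→16.5]: (20.61+19.63)/2 × 0.5 = 10.06
  [16.5→17.5]: (19.63+17.80)/2 × 1 = 18.715
  Sum = 527.205 mcg/mL·h
oral suspension tail: 17.80/0.102 = 174.510; AUC_ev,0→∞ = 527.205 + 174.510 = 701.715 mcg/mL·h
F = (AUC_ev/D_ev)/(AUC_iv/D_iv) = (701.715/300)/(896.647/150) = 2.33905/5.97765 = 0.3913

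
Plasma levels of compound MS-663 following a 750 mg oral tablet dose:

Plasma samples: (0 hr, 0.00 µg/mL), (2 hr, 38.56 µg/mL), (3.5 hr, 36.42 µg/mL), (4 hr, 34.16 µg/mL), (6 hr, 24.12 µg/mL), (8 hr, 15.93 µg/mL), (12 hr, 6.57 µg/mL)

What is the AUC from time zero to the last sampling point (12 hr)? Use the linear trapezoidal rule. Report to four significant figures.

Trapezoidal AUC_0→12:
  [0→2]: (0.00+38.56)/2 × 2 = 38.56
  [2→3.5]: (38.56+36.42)/2 × 1.5 = 56.235
  [3.5→4]: (36.42+34.16)/2 × 0.5 = 17.645
  [4→6]: (34.16+24.12)/2 × 2 = 58.28
  [6→8]: (24.12+15.93)/2 × 2 = 40.05
  [8→12]: (15.93+6.57)/2 × 4 = 45.0
  Sum = 255.77 µg/mL·hr

AUC = 255.8 µg/mL·hr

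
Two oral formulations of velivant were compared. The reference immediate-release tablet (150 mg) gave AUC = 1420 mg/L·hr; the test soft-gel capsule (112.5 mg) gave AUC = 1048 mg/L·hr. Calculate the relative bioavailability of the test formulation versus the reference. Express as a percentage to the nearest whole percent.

F_rel = 98%

F_rel = (AUC_test/D_test) / (AUC_ref/D_ref)
      = (1048/112.5) / (1420/150)
      = 9.31556 / 9.46667 = 0.9840 = 98.40%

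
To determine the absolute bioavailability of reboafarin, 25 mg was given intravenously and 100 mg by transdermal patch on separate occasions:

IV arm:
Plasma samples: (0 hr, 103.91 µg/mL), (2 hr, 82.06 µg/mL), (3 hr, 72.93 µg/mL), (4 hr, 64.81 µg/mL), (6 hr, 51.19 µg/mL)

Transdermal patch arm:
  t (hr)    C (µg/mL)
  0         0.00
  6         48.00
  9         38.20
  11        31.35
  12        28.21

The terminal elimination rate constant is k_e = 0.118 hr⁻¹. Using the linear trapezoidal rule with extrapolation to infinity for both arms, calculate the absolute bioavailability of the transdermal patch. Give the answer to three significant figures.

F = 0.173

Trapezoidal AUC_0→6 (IV):
  [0→2]: (103.91+82.06)/2 × 2 = 185.97
  [2→3]: (82.06+72.93)/2 × 1 = 77.495
  [3→4]: (72.93+64.81)/2 × 1 = 68.87
  [4→6]: (64.81+51.19)/2 × 2 = 116.0
  Sum = 448.335 µg/mL·hr
IV tail: 51.19/0.118 = 433.814; AUC_iv,0→∞ = 448.335 + 433.814 = 882.149 µg/mL·hr
Trapezoidal AUC_0→12 (transdermal patch):
  [0→6]: (0.00+48.00)/2 × 6 = 144.0
  [6→9]: (48.00+38.20)/2 × 3 = 129.3
  [9→11]: (38.20+31.35)/2 × 2 = 69.55
  [11→12]: (31.35+28.21)/2 × 1 = 29.78
  Sum = 372.63 µg/mL·hr
transdermal patch tail: 28.21/0.118 = 239.068; AUC_ev,0→∞ = 372.63 + 239.068 = 611.698 µg/mL·hr
F = (AUC_ev/D_ev)/(AUC_iv/D_iv) = (611.698/100)/(882.149/25) = 6.11698/35.28596 = 0.1734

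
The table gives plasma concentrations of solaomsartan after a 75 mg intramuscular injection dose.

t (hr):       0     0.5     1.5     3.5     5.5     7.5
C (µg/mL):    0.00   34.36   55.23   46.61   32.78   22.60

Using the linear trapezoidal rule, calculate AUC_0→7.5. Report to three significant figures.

Trapezoidal AUC_0→7.5:
  [0→0.5]: (0.00+34.36)/2 × 0.5 = 8.59
  [0.5→1.5]: (34.36+55.23)/2 × 1 = 44.795
  [1.5→3.5]: (55.23+46.61)/2 × 2 = 101.84
  [3.5→5.5]: (46.61+32.78)/2 × 2 = 79.39
  [5.5→7.5]: (32.78+22.60)/2 × 2 = 55.38
  Sum = 289.995 µg/mL·hr

AUC = 290 µg/mL·hr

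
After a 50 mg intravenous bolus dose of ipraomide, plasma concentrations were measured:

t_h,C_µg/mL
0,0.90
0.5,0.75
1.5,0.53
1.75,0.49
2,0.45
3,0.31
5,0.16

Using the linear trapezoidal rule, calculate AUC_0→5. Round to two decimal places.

AUC = 2.15 µg/mL·h

Trapezoidal AUC_0→5:
  [0→0.5]: (0.90+0.75)/2 × 0.5 = 0.4125
  [0.5→1.5]: (0.75+0.53)/2 × 1 = 0.64
  [1.5→1.75]: (0.53+0.49)/2 × 0.25 = 0.1275
  [1.75→2]: (0.49+0.45)/2 × 0.25 = 0.1175
  [2→3]: (0.45+0.31)/2 × 1 = 0.38
  [3→5]: (0.31+0.16)/2 × 2 = 0.47
  Sum = 2.1475 µg/mL·h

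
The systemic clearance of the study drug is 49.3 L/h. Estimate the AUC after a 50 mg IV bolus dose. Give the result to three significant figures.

AUC = 1.01 mg/L·h

AUC_0→∞ = Dose_iv / CL
        = 50 / 49.3 = 1.0142 mg/L·h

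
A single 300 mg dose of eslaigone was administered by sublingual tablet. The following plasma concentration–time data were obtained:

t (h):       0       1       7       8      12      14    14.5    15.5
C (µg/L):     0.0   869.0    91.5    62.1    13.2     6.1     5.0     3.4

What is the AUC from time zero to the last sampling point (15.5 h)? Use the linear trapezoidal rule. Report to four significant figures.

AUC = 3570 µg/L·h

Trapezoidal AUC_0→15.5:
  [0→1]: (0.0+869.0)/2 × 1 = 434.5
  [1→7]: (869.0+91.5)/2 × 6 = 2881.5
  [7→8]: (91.5+62.1)/2 × 1 = 76.8
  [8→12]: (62.1+13.2)/2 × 4 = 150.6
  [12→14]: (13.2+6.1)/2 × 2 = 19.3
  [14→14.5]: (6.1+5.0)/2 × 0.5 = 2.775
  [14.5→15.5]: (5.0+3.4)/2 × 1 = 4.2
  Sum = 3569.675 µg/L·h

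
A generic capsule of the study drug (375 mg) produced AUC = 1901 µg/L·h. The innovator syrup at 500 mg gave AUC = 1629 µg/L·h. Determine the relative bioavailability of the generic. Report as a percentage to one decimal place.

F_rel = (AUC_test/D_test) / (AUC_ref/D_ref)
      = (1901/375) / (1629/500)
      = 5.06933 / 3.258 = 1.5560 = 155.60%

F_rel = 155.6%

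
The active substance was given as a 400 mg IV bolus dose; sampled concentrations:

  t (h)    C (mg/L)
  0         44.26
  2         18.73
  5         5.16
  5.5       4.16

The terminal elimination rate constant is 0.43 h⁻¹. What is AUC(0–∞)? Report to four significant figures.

Trapezoidal AUC_0→5.5:
  [0→2]: (44.26+18.73)/2 × 2 = 62.99
  [2→5]: (18.73+5.16)/2 × 3 = 35.835
  [5→5.5]: (5.16+4.16)/2 × 0.5 = 2.33
  Sum = 101.155 mg/L·h
Extrapolated tail: C_last / k_e = 4.16 / 0.43 = 9.674
AUC_0→∞ = 101.155 + 9.674 = 110.829 mg/L·h

AUC = 110.8 mg/L·h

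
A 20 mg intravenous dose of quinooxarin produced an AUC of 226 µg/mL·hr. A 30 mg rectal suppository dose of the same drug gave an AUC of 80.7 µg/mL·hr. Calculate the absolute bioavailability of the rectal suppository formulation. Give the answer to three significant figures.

F = (AUC_ev / D_ev) / (AUC_iv / D_iv)
  = (80.7/30) / (226/20)
  = 2.69 / 11.3 = 0.2381

F = 0.238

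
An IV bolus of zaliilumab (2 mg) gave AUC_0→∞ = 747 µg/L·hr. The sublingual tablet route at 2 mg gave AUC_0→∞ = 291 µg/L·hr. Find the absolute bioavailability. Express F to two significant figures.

F = 0.39

F = (AUC_ev / D_ev) / (AUC_iv / D_iv)
  = (291/2) / (747/2)
  = 145.5 / 373.5 = 0.3896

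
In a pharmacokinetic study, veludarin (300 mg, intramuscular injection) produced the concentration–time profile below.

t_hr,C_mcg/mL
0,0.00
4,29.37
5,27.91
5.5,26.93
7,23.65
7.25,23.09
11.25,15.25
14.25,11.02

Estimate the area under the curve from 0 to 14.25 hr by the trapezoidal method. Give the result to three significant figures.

AUC = 261 mcg/mL·hr

Trapezoidal AUC_0→14.25:
  [0→4]: (0.00+29.37)/2 × 4 = 58.74
  [4→5]: (29.37+27.91)/2 × 1 = 28.64
  [5→5.5]: (27.91+26.93)/2 × 0.5 = 13.71
  [5.5→7]: (26.93+23.65)/2 × 1.5 = 37.935
  [7→7.25]: (23.65+23.09)/2 × 0.25 = 5.8425
  [7.25→11.25]: (23.09+15.25)/2 × 4 = 76.68
  [11.25→14.25]: (15.25+11.02)/2 × 3 = 39.405
  Sum = 260.9525 mcg/mL·hr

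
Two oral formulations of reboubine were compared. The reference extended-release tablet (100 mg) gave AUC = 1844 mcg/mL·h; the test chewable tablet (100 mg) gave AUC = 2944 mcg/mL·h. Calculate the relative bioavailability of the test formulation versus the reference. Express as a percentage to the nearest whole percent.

F_rel = (AUC_test/D_test) / (AUC_ref/D_ref)
      = (2944/100) / (1844/100)
      = 29.44 / 18.44 = 1.5965 = 159.65%

F_rel = 160%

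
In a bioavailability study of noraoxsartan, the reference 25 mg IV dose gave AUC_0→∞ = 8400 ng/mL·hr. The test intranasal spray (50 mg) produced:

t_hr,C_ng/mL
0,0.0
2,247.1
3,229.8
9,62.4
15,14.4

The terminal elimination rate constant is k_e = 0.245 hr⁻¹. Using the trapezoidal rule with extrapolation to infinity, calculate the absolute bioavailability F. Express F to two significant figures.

F = 0.098

Trapezoidal AUC_0→15 (intranasal spray):
  [0→2]: (0.0+247.1)/2 × 2 = 247.1
  [2→3]: (247.1+229.8)/2 × 1 = 238.45
  [3→9]: (229.8+62.4)/2 × 6 = 876.6
  [9→15]: (62.4+14.4)/2 × 6 = 230.4
  Sum = 1592.55 ng/mL·hr
Tail: C_last/k_e = 14.4/0.245 = 58.776
AUC_0→∞ (intranasal spray) = 1592.55 + 58.776 = 1651.326 ng/mL·hr
F = (AUC_ev/D_ev)/(AUC_iv/D_iv) = (1651.326/50)/(8400/25) = 33.02652/336 = 0.0983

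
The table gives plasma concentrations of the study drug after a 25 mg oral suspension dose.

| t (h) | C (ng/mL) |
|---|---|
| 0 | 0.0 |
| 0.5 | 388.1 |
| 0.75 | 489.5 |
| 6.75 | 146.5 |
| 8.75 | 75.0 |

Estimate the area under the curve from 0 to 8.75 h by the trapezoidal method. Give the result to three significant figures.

Trapezoidal AUC_0→8.75:
  [0→0.5]: (0.0+388.1)/2 × 0.5 = 97.025
  [0.5→0.75]: (388.1+489.5)/2 × 0.25 = 109.7
  [0.75→6.75]: (489.5+146.5)/2 × 6 = 1908.0
  [6.75→8.75]: (146.5+75.0)/2 × 2 = 221.5
  Sum = 2336.225 ng/mL·h

AUC = 2340 ng/mL·h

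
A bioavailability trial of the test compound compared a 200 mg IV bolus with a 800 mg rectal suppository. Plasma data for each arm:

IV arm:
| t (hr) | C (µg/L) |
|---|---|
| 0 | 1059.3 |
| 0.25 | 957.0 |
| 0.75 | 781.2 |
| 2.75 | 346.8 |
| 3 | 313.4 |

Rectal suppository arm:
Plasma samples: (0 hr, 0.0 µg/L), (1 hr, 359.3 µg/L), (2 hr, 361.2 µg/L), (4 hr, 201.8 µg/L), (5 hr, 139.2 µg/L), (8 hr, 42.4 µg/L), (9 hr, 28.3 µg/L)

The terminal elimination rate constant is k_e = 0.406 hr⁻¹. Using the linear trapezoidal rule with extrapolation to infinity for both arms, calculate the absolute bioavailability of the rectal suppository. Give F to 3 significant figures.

F = 0.155

Trapezoidal AUC_0→3 (IV):
  [0→0.25]: (1059.3+957.0)/2 × 0.25 = 252.0375
  [0.25→0.75]: (957.0+781.2)/2 × 0.5 = 434.55
  [0.75→2.75]: (781.2+346.8)/2 × 2 = 1128.0
  [2.75→3]: (346.8+313.4)/2 × 0.25 = 82.525
  Sum = 1897.1125 µg/L·hr
IV tail: 313.4/0.406 = 771.921; AUC_iv,0→∞ = 1897.1125 + 771.921 = 2669.0335 µg/L·hr
Trapezoidal AUC_0→9 (rectal suppository):
  [0→1]: (0.0+359.3)/2 × 1 = 179.65
  [1→2]: (359.3+361.2)/2 × 1 = 360.25
  [2→4]: (361.2+201.8)/2 × 2 = 563.0
  [4→5]: (201.8+139.2)/2 × 1 = 170.5
  [5→8]: (139.2+42.4)/2 × 3 = 272.4
  [8→9]: (42.4+28.3)/2 × 1 = 35.35
  Sum = 1581.15 µg/L·hr
rectal suppository tail: 28.3/0.406 = 69.704; AUC_ev,0→∞ = 1581.15 + 69.704 = 1650.854 µg/L·hr
F = (AUC_ev/D_ev)/(AUC_iv/D_iv) = (1650.854/800)/(2669.0335/200) = 2.0635675/13.3452 = 0.1546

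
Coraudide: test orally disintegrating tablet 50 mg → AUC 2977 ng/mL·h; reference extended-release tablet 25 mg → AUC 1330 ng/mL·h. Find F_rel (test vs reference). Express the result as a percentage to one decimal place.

F_rel = (AUC_test/D_test) / (AUC_ref/D_ref)
      = (2977/50) / (1330/25)
      = 59.54 / 53.2 = 1.1192 = 111.92%

F_rel = 111.9%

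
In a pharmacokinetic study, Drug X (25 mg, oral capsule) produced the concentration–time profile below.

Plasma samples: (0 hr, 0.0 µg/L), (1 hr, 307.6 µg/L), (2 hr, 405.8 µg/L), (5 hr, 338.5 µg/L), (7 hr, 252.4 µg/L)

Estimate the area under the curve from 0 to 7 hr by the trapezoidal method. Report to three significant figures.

Trapezoidal AUC_0→7:
  [0→1]: (0.0+307.6)/2 × 1 = 153.8
  [1→2]: (307.6+405.8)/2 × 1 = 356.7
  [2→5]: (405.8+338.5)/2 × 3 = 1116.45
  [5→7]: (338.5+252.4)/2 × 2 = 590.9
  Sum = 2217.85 µg/L·hr

AUC = 2220 µg/L·hr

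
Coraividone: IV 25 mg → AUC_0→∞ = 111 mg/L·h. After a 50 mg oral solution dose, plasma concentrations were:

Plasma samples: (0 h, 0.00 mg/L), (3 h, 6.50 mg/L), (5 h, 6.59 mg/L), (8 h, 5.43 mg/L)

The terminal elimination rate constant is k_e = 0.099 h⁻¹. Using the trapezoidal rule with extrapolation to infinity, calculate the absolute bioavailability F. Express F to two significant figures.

Trapezoidal AUC_0→8 (oral solution):
  [0→3]: (0.00+6.50)/2 × 3 = 9.75
  [3→5]: (6.50+6.59)/2 × 2 = 13.09
  [5→8]: (6.59+5.43)/2 × 3 = 18.03
  Sum = 40.87 mg/L·h
Tail: C_last/k_e = 5.43/0.099 = 54.848
AUC_0→∞ (oral solution) = 40.87 + 54.848 = 95.718 mg/L·h
F = (AUC_ev/D_ev)/(AUC_iv/D_iv) = (95.718/50)/(111/25) = 1.91436/4.44 = 0.4312

F = 0.43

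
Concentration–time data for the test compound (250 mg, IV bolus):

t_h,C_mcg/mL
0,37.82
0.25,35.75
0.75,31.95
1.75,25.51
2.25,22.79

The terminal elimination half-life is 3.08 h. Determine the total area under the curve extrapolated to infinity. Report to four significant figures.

Trapezoidal AUC_0→2.25:
  [0→0.25]: (37.82+35.75)/2 × 0.25 = 9.19625
  [0.25→0.75]: (35.75+31.95)/2 × 0.5 = 16.925
  [0.75→1.75]: (31.95+25.51)/2 × 1 = 28.73
  [1.75→2.25]: (25.51+22.79)/2 × 0.5 = 12.075
  Sum = 66.92625 mcg/mL·h
k_e = ln2 / t½ = 0.693147 / 3.08 = 0.2250 h^-1
Extrapolated tail: C_last / k_e = 22.79 / 0.225 = 101.289
AUC_0→∞ = 66.92625 + 101.289 = 168.21525 mcg/mL·h

AUC = 168.2 mcg/mL·h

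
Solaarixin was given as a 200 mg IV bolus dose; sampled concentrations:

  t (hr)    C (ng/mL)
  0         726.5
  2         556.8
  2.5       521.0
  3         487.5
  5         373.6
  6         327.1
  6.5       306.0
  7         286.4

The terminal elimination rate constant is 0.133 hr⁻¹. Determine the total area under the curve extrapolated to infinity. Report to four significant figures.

AUC = 5476 ng/mL·hr

Trapezoidal AUC_0→7:
  [0→2]: (726.5+556.8)/2 × 2 = 1283.3
  [2→2.5]: (556.8+521.0)/2 × 0.5 = 269.45
  [2.5→3]: (521.0+487.5)/2 × 0.5 = 252.125
  [3→5]: (487.5+373.6)/2 × 2 = 861.1
  [5→6]: (373.6+327.1)/2 × 1 = 350.35
  [6→6.5]: (327.1+306.0)/2 × 0.5 = 158.275
  [6.5→7]: (306.0+286.4)/2 × 0.5 = 148.1
  Sum = 3322.7 ng/mL·hr
Extrapolated tail: C_last / k_e = 286.4 / 0.133 = 2153.383
AUC_0→∞ = 3322.7 + 2153.383 = 5476.083 ng/mL·hr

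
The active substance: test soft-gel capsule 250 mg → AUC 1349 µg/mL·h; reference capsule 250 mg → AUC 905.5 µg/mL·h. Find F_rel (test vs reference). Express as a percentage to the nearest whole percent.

F_rel = (AUC_test/D_test) / (AUC_ref/D_ref)
      = (1349/250) / (905.5/250)
      = 5.396 / 3.622 = 1.4898 = 148.98%

F_rel = 149%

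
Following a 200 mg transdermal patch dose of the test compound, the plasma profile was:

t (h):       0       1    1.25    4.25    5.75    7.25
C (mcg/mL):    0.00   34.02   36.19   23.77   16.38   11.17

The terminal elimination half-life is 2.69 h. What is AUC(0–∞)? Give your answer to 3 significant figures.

Trapezoidal AUC_0→7.25:
  [0→1]: (0.00+34.02)/2 × 1 = 17.01
  [1→1.25]: (34.02+36.19)/2 × 0.25 = 8.77625
  [1.25→4.25]: (36.19+23.77)/2 × 3 = 89.94
  [4.25→5.75]: (23.77+16.38)/2 × 1.5 = 30.1125
  [5.75→7.25]: (16.38+11.17)/2 × 1.5 = 20.6625
  Sum = 166.50125 mcg/mL·h
k_e = ln2 / t½ = 0.693147 / 2.69 = 0.2577 h^-1
Extrapolated tail: C_last / k_e = 11.17 / 0.2577 = 43.345
AUC_0→∞ = 166.50125 + 43.345 = 209.84625 mcg/mL·h

AUC = 210 mcg/mL·h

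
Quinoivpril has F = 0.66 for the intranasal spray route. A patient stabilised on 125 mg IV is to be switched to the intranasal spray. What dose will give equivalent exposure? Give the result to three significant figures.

For equal systemic exposure: F × D_ev = D_iv
D_ev = D_iv / F = 125 / 0.66 = 189.394 mg

D_intranasal = 189 mg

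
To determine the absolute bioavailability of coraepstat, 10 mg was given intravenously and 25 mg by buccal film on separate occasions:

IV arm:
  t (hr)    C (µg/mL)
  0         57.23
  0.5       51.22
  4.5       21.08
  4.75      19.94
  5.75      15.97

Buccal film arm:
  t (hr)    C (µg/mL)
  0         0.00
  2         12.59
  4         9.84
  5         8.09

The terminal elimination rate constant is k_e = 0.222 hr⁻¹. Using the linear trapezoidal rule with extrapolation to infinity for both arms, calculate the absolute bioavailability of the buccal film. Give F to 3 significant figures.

F = 0.121

Trapezoidal AUC_0→5.75 (IV):
  [0→0.5]: (57.23+51.22)/2 × 0.5 = 27.1125
  [0.5→4.5]: (51.22+21.08)/2 × 4 = 144.6
  [4.5→4.75]: (21.08+19.94)/2 × 0.25 = 5.1275
  [4.75→5.75]: (19.94+15.97)/2 × 1 = 17.955
  Sum = 194.795 µg/mL·hr
IV tail: 15.97/0.222 = 71.937; AUC_iv,0→∞ = 194.795 + 71.937 = 266.732 µg/mL·hr
Trapezoidal AUC_0→5 (buccal film):
  [0→2]: (0.00+12.59)/2 × 2 = 12.59
  [2→4]: (12.59+9.84)/2 × 2 = 22.43
  [4→5]: (9.84+8.09)/2 × 1 = 8.965
  Sum = 43.985 µg/mL·hr
buccal film tail: 8.09/0.222 = 36.441; AUC_ev,0→∞ = 43.985 + 36.441 = 80.426 µg/mL·hr
F = (AUC_ev/D_ev)/(AUC_iv/D_iv) = (80.426/25)/(266.732/10) = 3.21704/26.6732 = 0.1206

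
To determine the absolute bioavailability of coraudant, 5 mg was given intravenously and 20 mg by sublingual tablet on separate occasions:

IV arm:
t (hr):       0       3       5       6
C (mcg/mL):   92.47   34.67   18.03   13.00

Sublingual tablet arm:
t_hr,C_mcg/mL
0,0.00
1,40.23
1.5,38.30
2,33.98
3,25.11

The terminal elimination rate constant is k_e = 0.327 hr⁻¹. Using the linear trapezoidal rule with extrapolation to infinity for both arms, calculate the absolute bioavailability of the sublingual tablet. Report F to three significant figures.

Trapezoidal AUC_0→6 (IV):
  [0→3]: (92.47+34.67)/2 × 3 = 190.71
  [3→5]: (34.67+18.03)/2 × 2 = 52.7
  [5→6]: (18.03+13.00)/2 × 1 = 15.515
  Sum = 258.925 mcg/mL·hr
IV tail: 13.00/0.327 = 39.755; AUC_iv,0→∞ = 258.925 + 39.755 = 298.68 mcg/mL·hr
Trapezoidal AUC_0→3 (sublingual tablet):
  [0→1]: (0.00+40.23)/2 × 1 = 20.115
  [1→1.5]: (40.23+38.30)/2 × 0.5 = 19.6325
  [1.5→2]: (38.30+33.98)/2 × 0.5 = 18.07
  [2→3]: (33.98+25.11)/2 × 1 = 29.545
  Sum = 87.3625 mcg/mL·hr
sublingual tablet tail: 25.11/0.327 = 76.789; AUC_ev,0→∞ = 87.3625 + 76.789 = 164.1515 mcg/mL·hr
F = (AUC_ev/D_ev)/(AUC_iv/D_iv) = (164.1515/20)/(298.68/5) = 8.207575/59.736 = 0.1374

F = 0.137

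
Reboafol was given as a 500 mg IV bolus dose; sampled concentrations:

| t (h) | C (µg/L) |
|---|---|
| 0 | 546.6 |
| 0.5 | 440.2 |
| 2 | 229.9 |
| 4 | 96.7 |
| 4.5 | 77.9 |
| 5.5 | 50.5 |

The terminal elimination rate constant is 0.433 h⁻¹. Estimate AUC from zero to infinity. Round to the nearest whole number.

Trapezoidal AUC_0→5.5:
  [0→0.5]: (546.6+440.2)/2 × 0.5 = 246.7
  [0.5→2]: (440.2+229.9)/2 × 1.5 = 502.575
  [2→4]: (229.9+96.7)/2 × 2 = 326.6
  [4→4.5]: (96.7+77.9)/2 × 0.5 = 43.65
  [4.5→5.5]: (77.9+50.5)/2 × 1 = 64.2
  Sum = 1183.725 µg/L·h
Extrapolated tail: C_last / k_e = 50.5 / 0.433 = 116.628
AUC_0→∞ = 1183.725 + 116.628 = 1300.353 µg/L·h

AUC = 1300 µg/L·h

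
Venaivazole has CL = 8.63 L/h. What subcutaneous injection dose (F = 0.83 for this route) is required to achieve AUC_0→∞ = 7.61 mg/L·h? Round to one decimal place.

Dose = 79.1 mg

Dose = CL × AUC_0→∞ / F
     = 8.63 × 7.61 / 0.83 = 79.1257 mg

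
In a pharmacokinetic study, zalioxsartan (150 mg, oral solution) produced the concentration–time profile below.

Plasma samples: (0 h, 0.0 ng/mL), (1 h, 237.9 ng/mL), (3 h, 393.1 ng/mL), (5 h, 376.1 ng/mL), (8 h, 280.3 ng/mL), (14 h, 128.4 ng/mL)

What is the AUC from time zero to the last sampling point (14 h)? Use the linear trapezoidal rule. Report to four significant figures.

Trapezoidal AUC_0→14:
  [0→1]: (0.0+237.9)/2 × 1 = 118.95
  [1→3]: (237.9+393.1)/2 × 2 = 631.0
  [3→5]: (393.1+376.1)/2 × 2 = 769.2
  [5→8]: (376.1+280.3)/2 × 3 = 984.6
  [8→14]: (280.3+128.4)/2 × 6 = 1226.1
  Sum = 3729.85 ng/mL·h

AUC = 3730 ng/mL·h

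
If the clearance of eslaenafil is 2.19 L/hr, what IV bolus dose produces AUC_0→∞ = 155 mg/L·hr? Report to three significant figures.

Dose_iv = CL × AUC_0→∞
     = 2.19 × 155 = 339.45 mg

Dose = 339 mg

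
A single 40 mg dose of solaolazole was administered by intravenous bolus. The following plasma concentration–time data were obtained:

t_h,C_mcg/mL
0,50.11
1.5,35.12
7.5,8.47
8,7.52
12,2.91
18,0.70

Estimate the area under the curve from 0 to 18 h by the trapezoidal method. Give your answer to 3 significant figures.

AUC = 230 mcg/mL·h

Trapezoidal AUC_0→18:
  [0→1.5]: (50.11+35.12)/2 × 1.5 = 63.9225
  [1.5→7.5]: (35.12+8.47)/2 × 6 = 130.77
  [7.5→8]: (8.47+7.52)/2 × 0.5 = 3.9975
  [8→12]: (7.52+2.91)/2 × 4 = 20.86
  [12→18]: (2.91+0.70)/2 × 6 = 10.83
  Sum = 230.38 mcg/mL·h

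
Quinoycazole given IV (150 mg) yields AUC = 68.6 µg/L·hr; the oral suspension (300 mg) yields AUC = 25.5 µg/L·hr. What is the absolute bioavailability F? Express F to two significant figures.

F = (AUC_ev / D_ev) / (AUC_iv / D_iv)
  = (25.5/300) / (68.6/150)
  = 0.085 / 0.457333 = 0.1859

F = 0.19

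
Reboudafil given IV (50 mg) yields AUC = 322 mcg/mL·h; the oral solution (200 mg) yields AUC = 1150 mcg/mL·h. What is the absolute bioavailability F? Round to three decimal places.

F = 0.893

F = (AUC_ev / D_ev) / (AUC_iv / D_iv)
  = (1150/200) / (322/50)
  = 5.75 / 6.44 = 0.8929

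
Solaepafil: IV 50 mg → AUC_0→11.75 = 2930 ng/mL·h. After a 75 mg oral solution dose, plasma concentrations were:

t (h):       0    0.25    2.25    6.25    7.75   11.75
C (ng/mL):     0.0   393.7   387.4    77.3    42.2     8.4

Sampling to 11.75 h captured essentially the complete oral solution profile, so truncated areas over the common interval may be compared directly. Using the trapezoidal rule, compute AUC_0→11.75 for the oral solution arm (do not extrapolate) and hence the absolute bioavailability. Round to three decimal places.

Trapezoidal AUC_0→11.75 (oral solution):
  [0→0.25]: (0.0+393.7)/2 × 0.25 = 49.2125
  [0.25→2.25]: (393.7+387.4)/2 × 2 = 781.1
  [2.25→6.25]: (387.4+77.3)/2 × 4 = 929.4
  [6.25→7.75]: (77.3+42.2)/2 × 1.5 = 89.625
  [7.75→11.75]: (42.2+8.4)/2 × 4 = 101.2
  Sum = 1950.5375 ng/mL·h
F = (AUC_ev/D_ev)/(AUC_iv/D_iv) = (1950.5375/75)/(2930/50) = 26.0072/58.6 = 0.4438

F = 0.444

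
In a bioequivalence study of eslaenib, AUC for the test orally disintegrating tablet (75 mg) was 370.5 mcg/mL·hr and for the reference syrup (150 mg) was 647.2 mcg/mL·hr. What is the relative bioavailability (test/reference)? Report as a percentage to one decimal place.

F_rel = 114.5%

F_rel = (AUC_test/D_test) / (AUC_ref/D_ref)
      = (370.5/75) / (647.2/150)
      = 4.94 / 4.31467 = 1.1449 = 114.49%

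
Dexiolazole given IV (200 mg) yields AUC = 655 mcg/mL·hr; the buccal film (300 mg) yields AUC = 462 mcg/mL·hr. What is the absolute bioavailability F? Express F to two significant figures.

F = 0.47

F = (AUC_ev / D_ev) / (AUC_iv / D_iv)
  = (462/300) / (655/200)
  = 1.54 / 3.275 = 0.4702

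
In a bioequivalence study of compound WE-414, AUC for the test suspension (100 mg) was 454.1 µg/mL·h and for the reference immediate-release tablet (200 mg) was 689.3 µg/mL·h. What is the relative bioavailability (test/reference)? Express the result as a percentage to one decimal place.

F_rel = 131.8%

F_rel = (AUC_test/D_test) / (AUC_ref/D_ref)
      = (454.1/100) / (689.3/200)
      = 4.541 / 3.4465 = 1.3176 = 131.76%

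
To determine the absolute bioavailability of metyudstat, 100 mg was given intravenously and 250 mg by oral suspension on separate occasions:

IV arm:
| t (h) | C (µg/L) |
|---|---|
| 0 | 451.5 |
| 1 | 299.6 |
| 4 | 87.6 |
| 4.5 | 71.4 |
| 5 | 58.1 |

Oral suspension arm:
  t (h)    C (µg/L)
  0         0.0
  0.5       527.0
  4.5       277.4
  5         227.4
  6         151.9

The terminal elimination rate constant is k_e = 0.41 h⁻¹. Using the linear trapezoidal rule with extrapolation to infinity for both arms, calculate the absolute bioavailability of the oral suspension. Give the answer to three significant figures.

F = 0.830

Trapezoidal AUC_0→5 (IV):
  [0→1]: (451.5+299.6)/2 × 1 = 375.55
  [1→4]: (299.6+87.6)/2 × 3 = 580.8
  [4→4.5]: (87.6+71.4)/2 × 0.5 = 39.75
  [4.5→5]: (71.4+58.1)/2 × 0.5 = 32.375
  Sum = 1028.475 µg/L·h
IV tail: 58.1/0.41 = 141.707; AUC_iv,0→∞ = 1028.475 + 141.707 = 1170.182 µg/L·h
Trapezoidal AUC_0→6 (oral suspension):
  [0→0.5]: (0.0+527.0)/2 × 0.5 = 131.75
  [0.5→4.5]: (527.0+277.4)/2 × 4 = 1608.8
  [4.5→5]: (277.4+227.4)/2 × 0.5 = 126.2
  [5→6]: (227.4+151.9)/2 × 1 = 189.65
  Sum = 2056.4 µg/L·h
oral suspension tail: 151.9/0.41 = 370.488; AUC_ev,0→∞ = 2056.4 + 370.488 = 2426.888 µg/L·h
F = (AUC_ev/D_ev)/(AUC_iv/D_iv) = (2426.888/250)/(1170.182/100) = 9.707552/11.70182 = 0.8296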